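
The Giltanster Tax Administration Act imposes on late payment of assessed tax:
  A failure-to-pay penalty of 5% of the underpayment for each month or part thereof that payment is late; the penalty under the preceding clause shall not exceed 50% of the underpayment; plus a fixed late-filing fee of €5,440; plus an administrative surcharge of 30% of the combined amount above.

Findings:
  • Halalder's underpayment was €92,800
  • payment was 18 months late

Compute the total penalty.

Accrued rate: 5% × 18 = 90%, capped at 50% → 50%
Failure-to-pay penalty: 50% of €92,800 = €46,400
Penalty before surcharge: €46,400 + €5,440 = €51,840
Administrative surcharge: 30% of €51,840 = €15,552
Total penalty: €51,840 + €15,552 = €67,392

€67,392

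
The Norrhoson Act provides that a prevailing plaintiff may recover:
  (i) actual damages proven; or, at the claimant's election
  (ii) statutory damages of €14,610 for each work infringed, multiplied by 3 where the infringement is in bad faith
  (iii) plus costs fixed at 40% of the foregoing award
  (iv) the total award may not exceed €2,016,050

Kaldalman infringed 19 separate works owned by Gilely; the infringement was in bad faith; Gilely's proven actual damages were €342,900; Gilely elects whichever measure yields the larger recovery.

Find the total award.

Award: €1,165,878

Statutory damages: 19 × €14,610 = €277,590
Trebled: 3 × €277,590 = €832,770
Greater of actual damages (€342,900) or enhanced statutory damages (€832,770): €832,770
Costs: 40% of €832,770 = €333,108
Award plus costs: €832,770 + €333,108 = €1,165,878
Cap at €2,016,050: €1,165,878 is within the cap, no reduction.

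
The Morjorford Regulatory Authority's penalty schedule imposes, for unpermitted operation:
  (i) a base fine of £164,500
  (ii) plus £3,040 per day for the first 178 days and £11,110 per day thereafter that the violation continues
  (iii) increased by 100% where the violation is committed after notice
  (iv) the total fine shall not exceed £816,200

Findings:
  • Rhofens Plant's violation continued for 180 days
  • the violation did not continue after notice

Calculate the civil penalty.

Civil penalty: £727,840

First 178 days: 178 × £3,040 = £541,120
Remaining days: (180 − 178) × £11,110 = £22,220
Per-day component: £541,120 + £22,220 = £563,340
Base plus per-day: £164,500 + £563,340 = £727,840
The violation did not continue after notice: no 100% increase.
Cap at £816,200: £727,840 is within the cap, no reduction.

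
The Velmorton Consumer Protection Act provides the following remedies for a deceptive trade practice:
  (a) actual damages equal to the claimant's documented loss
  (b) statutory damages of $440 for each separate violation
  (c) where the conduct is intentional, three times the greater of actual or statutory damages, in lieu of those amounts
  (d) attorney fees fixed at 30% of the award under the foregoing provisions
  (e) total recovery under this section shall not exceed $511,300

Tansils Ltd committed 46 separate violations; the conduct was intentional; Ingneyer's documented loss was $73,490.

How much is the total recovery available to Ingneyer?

Statutory damages: 46 × $440 = $20,240
Greater of actual damages ($73,490) or statutory damages ($20,240): $73,490
Trebled: 3 × $73,490 = $220,470
Attorney fees: 30% of $220,470 = $66,141
Total before cap: $220,470 + $66,141 = $286,611
Cap at $511,300: $286,611 is within the cap, no reduction.

$286,611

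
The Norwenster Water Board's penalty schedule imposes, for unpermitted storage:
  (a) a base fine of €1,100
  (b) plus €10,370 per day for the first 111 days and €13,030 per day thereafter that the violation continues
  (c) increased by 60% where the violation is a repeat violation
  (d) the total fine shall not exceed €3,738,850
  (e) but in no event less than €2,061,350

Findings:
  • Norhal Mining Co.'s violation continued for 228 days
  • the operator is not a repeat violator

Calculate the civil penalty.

First 111 days: 111 × €10,370 = €1,151,070
Remaining days: (228 − 111) × €13,030 = €1,524,510
Per-day component: €1,151,070 + €1,524,510 = €2,675,580
Base plus per-day: €1,100 + €2,675,580 = €2,676,680
The operator is not a repeat violator: no 60% increase.
Cap at €3,738,850: €2,676,680 is within the cap, no reduction.
Minimum €2,061,350: €2,676,680 meets the minimum, no increase.

€2,676,680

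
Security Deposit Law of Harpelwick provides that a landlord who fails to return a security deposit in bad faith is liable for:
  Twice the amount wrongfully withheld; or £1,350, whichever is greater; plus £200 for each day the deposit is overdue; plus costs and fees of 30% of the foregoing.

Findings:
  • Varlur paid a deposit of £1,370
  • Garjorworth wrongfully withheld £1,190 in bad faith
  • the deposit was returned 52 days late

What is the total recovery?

Doubled: 2 × £1,190 = £2,380
Minimum £1,350: £2,380 meets the minimum, no increase.
Late-return penalty: 52 × £200 = £10,400
Damages plus late penalty: £2,380 + £10,400 = £12,780
Costs and fees: 30% of £12,780 = £3,834
Total recovery: £12,780 + £3,834 = £16,614

£16,614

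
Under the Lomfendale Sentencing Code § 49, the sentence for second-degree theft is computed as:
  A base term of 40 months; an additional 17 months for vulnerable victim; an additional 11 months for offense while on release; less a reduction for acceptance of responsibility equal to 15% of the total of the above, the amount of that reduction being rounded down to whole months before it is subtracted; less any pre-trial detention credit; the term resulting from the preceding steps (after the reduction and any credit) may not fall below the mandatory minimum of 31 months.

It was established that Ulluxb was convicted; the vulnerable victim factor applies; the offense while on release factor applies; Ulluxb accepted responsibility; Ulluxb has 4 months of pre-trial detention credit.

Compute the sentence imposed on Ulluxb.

Vulnerable victim enhancement: +17 months
Offense while on release enhancement: +11 months
Adjusted term: 40 months + 17 months + 11 months = 68 months
Acceptance of responsibility reduction: 15% of 68 months = 10 months (rounded down)
After reduction: 68 − 10 = 58 months
Less pre-trial detention credit: 58 months − 4 months = 54 months
Minimum 31 months: 54 months meets the minimum, no increase.

Sentence: 54 months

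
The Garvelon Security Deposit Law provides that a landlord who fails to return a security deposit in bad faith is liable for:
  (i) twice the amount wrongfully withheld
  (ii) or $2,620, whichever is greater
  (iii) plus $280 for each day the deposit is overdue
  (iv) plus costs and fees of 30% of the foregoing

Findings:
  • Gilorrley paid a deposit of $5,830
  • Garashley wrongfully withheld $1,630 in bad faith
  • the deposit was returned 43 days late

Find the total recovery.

Recovery: $19,890

Doubled: 2 × $1,630 = $3,260
Minimum $2,620: $3,260 meets the minimum, no increase.
Late-return penalty: 43 × $280 = $12,040
Damages plus late penalty: $3,260 + $12,040 = $15,300
Costs and fees: 30% of $15,300 = $4,590
Total recovery: $15,300 + $4,590 = $19,890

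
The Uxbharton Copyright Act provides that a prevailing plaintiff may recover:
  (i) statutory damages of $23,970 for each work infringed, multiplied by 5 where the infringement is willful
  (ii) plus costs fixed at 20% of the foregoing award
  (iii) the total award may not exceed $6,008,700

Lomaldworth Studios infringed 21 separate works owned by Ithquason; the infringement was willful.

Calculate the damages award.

Statutory damages: 21 × $23,970 = $503,370
Multiplied by 5: 5 × $503,370 = $2,516,850
Costs: 20% of $2,516,850 = $503,370
Award plus costs: $2,516,850 + $503,370 = $3,020,220
Cap at $6,008,700: $3,020,220 is within the cap, no reduction.

Award: $3,020,220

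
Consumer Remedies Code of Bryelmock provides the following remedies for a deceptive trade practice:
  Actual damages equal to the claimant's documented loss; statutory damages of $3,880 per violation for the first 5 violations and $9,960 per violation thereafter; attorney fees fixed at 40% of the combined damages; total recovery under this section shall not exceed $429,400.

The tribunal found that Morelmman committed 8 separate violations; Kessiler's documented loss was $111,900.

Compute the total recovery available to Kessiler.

$225,652

First 5 violations: 5 × $3,880 = $19,400
Remaining violations: (8 − 5) × $9,960 = $29,880
Statutory damages: $19,400 + $29,880 = $49,280
Combined damages: $111,900 + $49,280 = $161,180
Attorney fees: 40% of $161,180 = $64,472
Total before cap: $161,180 + $64,472 = $225,652
Cap at $429,400: $225,652 is within the cap, no reduction.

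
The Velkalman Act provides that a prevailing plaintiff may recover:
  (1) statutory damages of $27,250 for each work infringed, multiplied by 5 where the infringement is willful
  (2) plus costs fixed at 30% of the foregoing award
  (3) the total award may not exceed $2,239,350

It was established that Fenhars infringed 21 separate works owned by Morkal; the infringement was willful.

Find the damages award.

Statutory damages: 21 × $27,250 = $572,250
Multiplied by 5: 5 × $572,250 = $2,861,250
Costs: 30% of $2,861,250 = $858,375
Award plus costs: $2,861,250 + $858,375 = $3,719,625
Cap at $2,239,350: $3,719,625 exceeds the cap → $2,239,350

$2,239,350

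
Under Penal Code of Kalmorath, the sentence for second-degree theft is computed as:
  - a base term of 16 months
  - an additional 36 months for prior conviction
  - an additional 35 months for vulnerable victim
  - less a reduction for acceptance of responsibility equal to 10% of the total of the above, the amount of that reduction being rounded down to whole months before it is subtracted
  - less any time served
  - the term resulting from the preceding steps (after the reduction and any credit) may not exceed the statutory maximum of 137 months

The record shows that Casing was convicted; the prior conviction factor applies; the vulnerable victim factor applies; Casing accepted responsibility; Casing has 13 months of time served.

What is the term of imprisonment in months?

Prior conviction enhancement: +36 months
Vulnerable victim enhancement: +35 months
Adjusted term: 16 months + 36 months + 35 months = 87 months
Acceptance of responsibility reduction: 10% of 87 months = 8 months (rounded down)
After reduction: 87 − 8 = 79 months
Less time served: 79 months − 13 months = 66 months
Cap at 137 months: 66 months is within the cap, no reduction.

66 months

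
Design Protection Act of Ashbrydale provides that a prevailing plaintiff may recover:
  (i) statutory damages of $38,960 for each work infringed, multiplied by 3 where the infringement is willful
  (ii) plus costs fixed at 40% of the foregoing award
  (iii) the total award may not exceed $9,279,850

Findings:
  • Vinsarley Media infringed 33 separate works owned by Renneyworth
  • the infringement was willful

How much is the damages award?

$5,399,856

Statutory damages: 33 × $38,960 = $1,285,680
Trebled: 3 × $1,285,680 = $3,857,040
Costs: 40% of $3,857,040 = $1,542,816
Award plus costs: $3,857,040 + $1,542,816 = $5,399,856
Cap at $9,279,850: $5,399,856 is within the cap, no reduction.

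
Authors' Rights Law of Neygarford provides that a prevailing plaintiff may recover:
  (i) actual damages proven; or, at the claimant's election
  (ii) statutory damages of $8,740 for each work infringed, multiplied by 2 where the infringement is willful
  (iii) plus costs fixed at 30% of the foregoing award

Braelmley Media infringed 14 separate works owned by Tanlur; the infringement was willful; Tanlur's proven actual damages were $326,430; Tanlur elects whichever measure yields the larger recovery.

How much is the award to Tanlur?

Statutory damages: 14 × $8,740 = $122,360
Doubled: 2 × $122,360 = $244,720
Greater of actual damages ($326,430) or enhanced statutory damages ($244,720): $326,430
Costs: 30% of $326,430 = $97,929
Award plus costs: $326,430 + $97,929 = $424,359

$424,359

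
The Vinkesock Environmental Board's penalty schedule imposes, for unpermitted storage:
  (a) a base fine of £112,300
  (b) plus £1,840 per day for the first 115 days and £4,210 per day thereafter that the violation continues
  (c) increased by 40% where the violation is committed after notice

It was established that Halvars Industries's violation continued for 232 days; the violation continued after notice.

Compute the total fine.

Civil penalty: £1,143,058

First 115 days: 115 × £1,840 = £211,600
Remaining days: (232 − 115) × £4,210 = £492,570
Per-day component: £211,600 + £492,570 = £704,170
Base plus per-day: £112,300 + £704,170 = £816,470
Enhancement: 40% of £816,470 = £326,588
Enhanced fine: £816,470 + £326,588 = £1,143,058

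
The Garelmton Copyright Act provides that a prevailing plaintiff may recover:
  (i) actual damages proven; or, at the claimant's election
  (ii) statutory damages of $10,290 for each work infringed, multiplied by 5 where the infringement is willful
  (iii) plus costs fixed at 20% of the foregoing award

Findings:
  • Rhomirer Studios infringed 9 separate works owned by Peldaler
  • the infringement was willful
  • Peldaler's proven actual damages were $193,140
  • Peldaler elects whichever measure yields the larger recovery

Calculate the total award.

$555,660

Statutory damages: 9 × $10,290 = $92,610
Multiplied by 5: 5 × $92,610 = $463,050
Greater of actual damages ($193,140) or enhanced statutory damages ($463,050): $463,050
Costs: 20% of $463,050 = $92,610
Award plus costs: $463,050 + $92,610 = $555,660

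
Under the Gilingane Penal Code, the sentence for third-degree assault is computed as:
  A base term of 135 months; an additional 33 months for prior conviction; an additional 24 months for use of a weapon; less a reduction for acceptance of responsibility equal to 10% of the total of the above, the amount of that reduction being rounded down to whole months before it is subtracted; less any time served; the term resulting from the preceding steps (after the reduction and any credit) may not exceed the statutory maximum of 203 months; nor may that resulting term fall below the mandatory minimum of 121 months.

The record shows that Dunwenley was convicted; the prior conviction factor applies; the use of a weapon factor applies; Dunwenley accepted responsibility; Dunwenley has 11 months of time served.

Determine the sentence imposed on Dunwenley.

Sentence: 162 months

Prior conviction enhancement: +33 months
Use of a weapon enhancement: +24 months
Adjusted term: 135 months + 33 months + 24 months = 192 months
Acceptance of responsibility reduction: 10% of 192 months = 19 months (rounded down)
After reduction: 192 − 19 = 173 months
Less time served: 173 months − 11 months = 162 months
Cap at 203 months: 162 months is within the cap, no reduction.
Minimum 121 months: 162 months meets the minimum, no increase.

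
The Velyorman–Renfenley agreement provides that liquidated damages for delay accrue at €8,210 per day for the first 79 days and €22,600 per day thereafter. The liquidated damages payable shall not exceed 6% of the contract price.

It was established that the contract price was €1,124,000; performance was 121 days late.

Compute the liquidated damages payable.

€67,440

First 79 days: 79 × €8,210 = €648,590
Remaining days: (121 − 79) × €22,600 = €949,200
Accrued per-day damages: €648,590 + €949,200 = €1,597,790
Cap: 6% of €1,124,000 = €67,440
Cap at €67,440: €1,597,790 exceeds the cap → €67,440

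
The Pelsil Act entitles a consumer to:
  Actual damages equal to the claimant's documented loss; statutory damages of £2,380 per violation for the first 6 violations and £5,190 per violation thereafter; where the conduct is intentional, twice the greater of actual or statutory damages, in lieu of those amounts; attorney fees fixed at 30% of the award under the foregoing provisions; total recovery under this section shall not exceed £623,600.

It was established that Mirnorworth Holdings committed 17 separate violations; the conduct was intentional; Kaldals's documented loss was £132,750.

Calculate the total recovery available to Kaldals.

£345,150

First 6 violations: 6 × £2,380 = £14,280
Remaining violations: (17 − 6) × £5,190 = £57,090
Statutory damages: £14,280 + £57,090 = £71,370
Greater of actual damages (£132,750) or statutory damages (£71,370): £132,750
Doubled: 2 × £132,750 = £265,500
Attorney fees: 30% of £265,500 = £79,650
Total before cap: £265,500 + £79,650 = £345,150
Cap at £623,600: £345,150 is within the cap, no reduction.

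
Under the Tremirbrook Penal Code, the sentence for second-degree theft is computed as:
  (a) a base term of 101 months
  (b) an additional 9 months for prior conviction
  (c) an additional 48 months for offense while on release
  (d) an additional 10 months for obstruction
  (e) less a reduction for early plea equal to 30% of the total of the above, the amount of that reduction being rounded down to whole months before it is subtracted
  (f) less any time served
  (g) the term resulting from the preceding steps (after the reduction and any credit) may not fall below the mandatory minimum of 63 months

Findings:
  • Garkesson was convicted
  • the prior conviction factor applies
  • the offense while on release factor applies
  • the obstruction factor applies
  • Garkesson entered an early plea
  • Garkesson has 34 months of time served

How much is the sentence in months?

Sentence: 84 months

Prior conviction enhancement: +9 months
Offense while on release enhancement: +48 months
Obstruction enhancement: +10 months
Adjusted term: 101 months + 9 months + 48 months + 10 months = 168 months
Early plea reduction: 30% of 168 months = 50 months (rounded down)
After reduction: 168 − 50 = 118 months
Less time served: 118 months − 34 months = 84 months
Minimum 63 months: 84 months meets the minimum, no increase.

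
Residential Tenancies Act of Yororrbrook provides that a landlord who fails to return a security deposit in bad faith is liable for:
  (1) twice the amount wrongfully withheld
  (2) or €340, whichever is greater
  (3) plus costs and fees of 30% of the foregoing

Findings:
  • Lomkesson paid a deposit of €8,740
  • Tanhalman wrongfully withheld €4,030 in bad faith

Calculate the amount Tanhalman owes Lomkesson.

Doubled: 2 × €4,030 = €8,060
Minimum €340: €8,060 meets the minimum, no increase.
Costs and fees: 30% of €8,060 = €2,418
Total recovery: €8,060 + €2,418 = €10,478

€10,478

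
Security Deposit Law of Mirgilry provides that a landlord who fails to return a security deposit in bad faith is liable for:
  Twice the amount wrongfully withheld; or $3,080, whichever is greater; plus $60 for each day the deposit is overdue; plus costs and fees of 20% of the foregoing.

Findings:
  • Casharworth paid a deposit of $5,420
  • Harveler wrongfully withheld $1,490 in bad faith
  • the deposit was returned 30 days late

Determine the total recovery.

Doubled: 2 × $1,490 = $2,980
Minimum $3,080: $2,980 is below the minimum → $3,080
Late-return penalty: 30 × $60 = $1,800
Damages plus late penalty: $3,080 + $1,800 = $4,880
Costs and fees: 20% of $4,880 = $976
Total recovery: $4,880 + $976 = $5,856

$5,856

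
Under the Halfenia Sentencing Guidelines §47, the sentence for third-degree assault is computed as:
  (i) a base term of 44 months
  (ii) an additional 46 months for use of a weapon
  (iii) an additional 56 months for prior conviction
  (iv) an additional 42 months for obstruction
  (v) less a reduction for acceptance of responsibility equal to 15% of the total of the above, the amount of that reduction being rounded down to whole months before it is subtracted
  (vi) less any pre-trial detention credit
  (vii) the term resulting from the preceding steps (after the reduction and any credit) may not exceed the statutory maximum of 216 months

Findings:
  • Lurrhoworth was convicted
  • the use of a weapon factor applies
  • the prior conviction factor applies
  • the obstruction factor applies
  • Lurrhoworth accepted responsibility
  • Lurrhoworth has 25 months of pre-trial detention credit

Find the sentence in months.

135 months

Use of a weapon enhancement: +46 months
Prior conviction enhancement: +56 months
Obstruction enhancement: +42 months
Adjusted term: 44 months + 46 months + 56 months + 42 months = 188 months
Acceptance of responsibility reduction: 15% of 188 months = 28 months (rounded down)
After reduction: 188 − 28 = 160 months
Less pre-trial detention credit: 160 months − 25 months = 135 months
Cap at 216 months: 135 months is within the cap, no reduction.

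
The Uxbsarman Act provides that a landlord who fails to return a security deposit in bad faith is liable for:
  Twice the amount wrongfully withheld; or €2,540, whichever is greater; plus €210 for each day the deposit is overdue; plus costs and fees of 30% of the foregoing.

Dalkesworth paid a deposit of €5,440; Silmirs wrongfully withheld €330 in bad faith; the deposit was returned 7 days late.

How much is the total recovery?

Doubled: 2 × €330 = €660
Minimum €2,540: €660 is below the minimum → €2,540
Late-return penalty: 7 × €210 = €1,470
Damages plus late penalty: €2,540 + €1,470 = €4,010
Costs and fees: 30% of €4,010 = €1,203
Total recovery: €4,010 + €1,203 = €5,213

Recovery: €5,213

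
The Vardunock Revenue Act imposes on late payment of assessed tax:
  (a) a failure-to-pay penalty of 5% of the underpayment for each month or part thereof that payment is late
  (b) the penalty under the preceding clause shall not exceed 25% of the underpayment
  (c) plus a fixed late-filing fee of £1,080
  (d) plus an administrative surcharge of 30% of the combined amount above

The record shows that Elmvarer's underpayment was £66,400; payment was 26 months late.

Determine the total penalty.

Penalty: £22,984

Accrued rate: 5% × 26 = 130%, capped at 25% → 25%
Failure-to-pay penalty: 25% of £66,400 = £16,600
Penalty before surcharge: £16,600 + £1,080 = £17,680
Administrative surcharge: 30% of £17,680 = £5,304
Total penalty: £17,680 + £5,304 = £22,984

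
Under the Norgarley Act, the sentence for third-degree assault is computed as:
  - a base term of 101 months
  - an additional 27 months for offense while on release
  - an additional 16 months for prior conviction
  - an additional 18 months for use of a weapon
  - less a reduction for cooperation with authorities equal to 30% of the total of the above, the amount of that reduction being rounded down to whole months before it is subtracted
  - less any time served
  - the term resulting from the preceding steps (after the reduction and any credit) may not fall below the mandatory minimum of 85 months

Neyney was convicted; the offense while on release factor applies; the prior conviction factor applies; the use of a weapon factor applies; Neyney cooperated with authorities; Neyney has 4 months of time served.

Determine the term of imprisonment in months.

Offense while on release enhancement: +27 months
Prior conviction enhancement: +16 months
Use of a weapon enhancement: +18 months
Adjusted term: 101 months + 27 months + 16 months + 18 months = 162 months
Cooperation with authorities reduction: 30% of 162 months = 48 months (rounded down)
After reduction: 162 − 48 = 114 months
Less time served: 114 months − 4 months = 110 months
Minimum 85 months: 110 months meets the minimum, no increase.

110 months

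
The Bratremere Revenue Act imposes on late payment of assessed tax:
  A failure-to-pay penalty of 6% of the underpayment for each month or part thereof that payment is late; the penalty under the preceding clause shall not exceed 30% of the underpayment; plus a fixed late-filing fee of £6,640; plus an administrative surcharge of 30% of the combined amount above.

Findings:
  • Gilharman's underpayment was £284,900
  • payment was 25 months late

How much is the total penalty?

£119,743

Accrued rate: 6% × 25 = 150%, capped at 30% → 30%
Failure-to-pay penalty: 30% of £284,900 = £85,470
Penalty before surcharge: £85,470 + £6,640 = £92,110
Administrative surcharge: 30% of £92,110 = £27,633
Total penalty: £92,110 + £27,633 = £119,743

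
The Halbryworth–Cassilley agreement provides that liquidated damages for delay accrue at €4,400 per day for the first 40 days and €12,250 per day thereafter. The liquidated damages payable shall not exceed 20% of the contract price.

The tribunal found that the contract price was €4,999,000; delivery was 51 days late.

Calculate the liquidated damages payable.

First 40 days: 40 × €4,400 = €176,000
Remaining days: (51 − 40) × €12,250 = €134,750
Accrued per-day damages: €176,000 + €134,750 = €310,750
Cap: 20% of €4,999,000 = €999,800
Cap at €999,800: €310,750 is within the cap, no reduction.

Liquidated damages: €310,750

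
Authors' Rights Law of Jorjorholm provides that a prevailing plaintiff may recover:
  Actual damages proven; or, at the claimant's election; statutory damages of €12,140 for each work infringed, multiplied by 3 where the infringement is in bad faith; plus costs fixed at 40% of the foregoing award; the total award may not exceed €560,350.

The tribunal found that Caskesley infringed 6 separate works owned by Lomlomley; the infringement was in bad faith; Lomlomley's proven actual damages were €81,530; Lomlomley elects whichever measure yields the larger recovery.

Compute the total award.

€305,928

Statutory damages: 6 × €12,140 = €72,840
Trebled: 3 × €72,840 = €218,520
Greater of actual damages (€81,530) or enhanced statutory damages (€218,520): €218,520
Costs: 40% of €218,520 = €87,408
Award plus costs: €218,520 + €87,408 = €305,928
Cap at €560,350: €305,928 is within the cap, no reduction.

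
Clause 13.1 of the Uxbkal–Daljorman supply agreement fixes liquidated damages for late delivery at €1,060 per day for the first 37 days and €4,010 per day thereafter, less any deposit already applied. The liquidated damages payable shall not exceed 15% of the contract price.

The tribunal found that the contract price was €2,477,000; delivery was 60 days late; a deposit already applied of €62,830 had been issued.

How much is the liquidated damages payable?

First 37 days: 37 × €1,060 = €39,220
Remaining days: (60 − 37) × €4,010 = €92,230
Accrued per-day damages: €39,220 + €92,230 = €131,450
Less deposit already applied: €131,450 − €62,830 = €68,620
Cap: 15% of €2,477,000 = €371,550
Cap at €371,550: €68,620 is within the cap, no reduction.

Liquidated damages: €68,620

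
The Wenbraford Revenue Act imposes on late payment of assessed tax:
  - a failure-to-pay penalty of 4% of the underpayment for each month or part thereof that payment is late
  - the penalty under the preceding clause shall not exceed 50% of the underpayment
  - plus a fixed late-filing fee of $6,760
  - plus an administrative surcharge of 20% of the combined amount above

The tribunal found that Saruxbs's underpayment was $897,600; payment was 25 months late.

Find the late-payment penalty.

Accrued rate: 4% × 25 = 100%, capped at 50% → 50%
Failure-to-pay penalty: 50% of $897,600 = $448,800
Penalty before surcharge: $448,800 + $6,760 = $455,560
Administrative surcharge: 20% of $455,560 = $91,112
Total penalty: $455,560 + $91,112 = $546,672

$546,672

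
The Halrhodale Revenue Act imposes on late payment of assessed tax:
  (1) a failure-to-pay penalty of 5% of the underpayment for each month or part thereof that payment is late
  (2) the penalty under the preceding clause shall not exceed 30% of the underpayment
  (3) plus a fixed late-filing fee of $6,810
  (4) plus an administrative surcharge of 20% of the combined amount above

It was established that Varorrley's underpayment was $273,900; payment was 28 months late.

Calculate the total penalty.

$106,776

Accrued rate: 5% × 28 = 140%, capped at 30% → 30%
Failure-to-pay penalty: 30% of $273,900 = $82,170
Penalty before surcharge: $82,170 + $6,810 = $88,980
Administrative surcharge: 20% of $88,980 = $17,796
Total penalty: $88,980 + $17,796 = $106,776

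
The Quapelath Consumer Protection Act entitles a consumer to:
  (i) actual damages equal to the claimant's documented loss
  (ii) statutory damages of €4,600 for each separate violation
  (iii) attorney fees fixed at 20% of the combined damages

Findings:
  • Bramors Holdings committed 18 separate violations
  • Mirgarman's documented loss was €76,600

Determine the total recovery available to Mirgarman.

Statutory damages: 18 × €4,600 = €82,800
Combined damages: €76,600 + €82,800 = €159,400
Attorney fees: 20% of €159,400 = €31,880
Total recovery: €159,400 + €31,880 = €191,280

€191,280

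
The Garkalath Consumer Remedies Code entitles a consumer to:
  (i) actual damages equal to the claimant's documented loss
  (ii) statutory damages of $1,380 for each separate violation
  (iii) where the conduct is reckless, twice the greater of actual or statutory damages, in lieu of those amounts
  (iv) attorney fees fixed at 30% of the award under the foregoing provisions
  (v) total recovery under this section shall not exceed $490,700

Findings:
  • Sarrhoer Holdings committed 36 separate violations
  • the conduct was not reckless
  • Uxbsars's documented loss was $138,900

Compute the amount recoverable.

$245,154

Statutory damages: 36 × $1,380 = $49,680
Conduct not reckless: the in-lieu enhancement does not apply.
Actual plus statutory damages: $138,900 + $49,680 = $188,580
Attorney fees: 30% of $188,580 = $56,574
Total before cap: $188,580 + $56,574 = $245,154
Cap at $490,700: $245,154 is within the cap, no reduction.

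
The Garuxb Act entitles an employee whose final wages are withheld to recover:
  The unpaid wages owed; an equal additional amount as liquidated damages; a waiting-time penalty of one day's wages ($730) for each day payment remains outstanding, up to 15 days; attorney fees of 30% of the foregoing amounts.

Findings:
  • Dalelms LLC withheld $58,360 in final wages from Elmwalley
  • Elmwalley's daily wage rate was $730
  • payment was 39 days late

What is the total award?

$165,971

Liquidated damages (equal amount): $58,360
Penalty days: min(39, 15) = 15
Waiting-time penalty: 15 × $730 = $10,950
Subtotal: $58,360 + $58,360 + $10,950 = $127,670
Attorney fees: 30% of $127,670 = $38,301
Total award: $127,670 + $38,301 = $165,971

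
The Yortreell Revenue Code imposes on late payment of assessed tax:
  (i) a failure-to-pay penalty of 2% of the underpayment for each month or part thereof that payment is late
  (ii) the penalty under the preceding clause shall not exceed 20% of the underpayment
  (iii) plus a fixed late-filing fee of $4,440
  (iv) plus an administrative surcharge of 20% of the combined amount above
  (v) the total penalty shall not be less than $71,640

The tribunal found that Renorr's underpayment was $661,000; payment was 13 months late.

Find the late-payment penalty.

Accrued rate: 2% × 13 = 26%, capped at 20% → 20%
Failure-to-pay penalty: 20% of $661,000 = $132,200
Penalty before surcharge: $132,200 + $4,440 = $136,640
Administrative surcharge: 20% of $136,640 = $27,328
Total penalty: $136,640 + $27,328 = $163,968
Minimum $71,640: $163,968 meets the minimum, no increase.

$163,968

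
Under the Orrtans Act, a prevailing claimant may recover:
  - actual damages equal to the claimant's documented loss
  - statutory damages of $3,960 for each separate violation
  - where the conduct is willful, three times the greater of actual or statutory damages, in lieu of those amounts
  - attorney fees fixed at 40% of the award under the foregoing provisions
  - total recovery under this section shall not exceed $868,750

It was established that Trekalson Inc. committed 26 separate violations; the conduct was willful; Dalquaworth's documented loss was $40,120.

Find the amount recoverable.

Total recovery: $432,432

Statutory damages: 26 × $3,960 = $102,960
Greater of actual damages ($40,120) or statutory damages ($102,960): $102,960
Trebled: 3 × $102,960 = $308,880
Attorney fees: 40% of $308,880 = $123,552
Total before cap: $308,880 + $123,552 = $432,432
Cap at $868,750: $432,432 is within the cap, no reduction.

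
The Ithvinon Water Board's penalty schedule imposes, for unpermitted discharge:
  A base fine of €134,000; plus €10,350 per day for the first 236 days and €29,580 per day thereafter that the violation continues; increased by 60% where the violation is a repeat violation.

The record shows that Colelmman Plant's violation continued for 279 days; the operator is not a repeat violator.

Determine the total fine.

First 236 days: 236 × €10,350 = €2,442,600
Remaining days: (279 − 236) × €29,580 = €1,271,940
Per-day component: €2,442,600 + €1,271,940 = €3,714,540
Base plus per-day: €134,000 + €3,714,540 = €3,848,540
The operator is not a repeat violator: no 60% increase.

€3,848,540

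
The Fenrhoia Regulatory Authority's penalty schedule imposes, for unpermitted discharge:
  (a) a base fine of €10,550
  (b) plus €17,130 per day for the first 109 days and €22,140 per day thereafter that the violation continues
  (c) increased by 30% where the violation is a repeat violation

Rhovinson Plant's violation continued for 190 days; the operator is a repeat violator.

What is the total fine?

First 109 days: 109 × €17,130 = €1,867,170
Remaining days: (190 − 109) × €22,140 = €1,793,340
Per-day component: €1,867,170 + €1,793,340 = €3,660,510
Base plus per-day: €10,550 + €3,660,510 = €3,671,060
Enhancement: 30% of €3,671,060 = €1,101,318
Enhanced fine: €3,671,060 + €1,101,318 = €4,772,378

€4,772,378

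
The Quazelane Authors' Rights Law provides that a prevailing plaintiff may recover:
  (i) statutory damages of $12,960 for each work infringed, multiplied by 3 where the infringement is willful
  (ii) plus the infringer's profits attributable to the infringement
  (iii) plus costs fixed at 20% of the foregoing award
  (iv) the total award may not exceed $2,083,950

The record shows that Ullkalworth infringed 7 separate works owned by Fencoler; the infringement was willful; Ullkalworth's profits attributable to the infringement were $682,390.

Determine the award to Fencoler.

$1,145,460

Statutory damages: 7 × $12,960 = $90,720
Trebled: 3 × $90,720 = $272,160
Combined award: $272,160 + $682,390 = $954,550
Costs: 20% of $954,550 = $190,910
Award plus costs: $954,550 + $190,910 = $1,145,460
Cap at $2,083,950: $1,145,460 is within the cap, no reduction.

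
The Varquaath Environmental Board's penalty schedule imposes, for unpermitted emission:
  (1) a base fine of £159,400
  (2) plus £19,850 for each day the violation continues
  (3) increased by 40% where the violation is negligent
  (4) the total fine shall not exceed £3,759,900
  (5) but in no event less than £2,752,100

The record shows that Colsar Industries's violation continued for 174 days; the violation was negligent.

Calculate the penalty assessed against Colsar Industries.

Per-day component: 174 × £19,850 = £3,453,900
Base plus per-day: £159,400 + £3,453,900 = £3,613,300
Enhancement: 40% of £3,613,300 = £1,445,320
Enhanced fine: £3,613,300 + £1,445,320 = £5,058,620
Cap at £3,759,900: £5,058,620 exceeds the cap → £3,759,900
Minimum £2,752,100: £3,759,900 meets the minimum, no increase.

£3,759,900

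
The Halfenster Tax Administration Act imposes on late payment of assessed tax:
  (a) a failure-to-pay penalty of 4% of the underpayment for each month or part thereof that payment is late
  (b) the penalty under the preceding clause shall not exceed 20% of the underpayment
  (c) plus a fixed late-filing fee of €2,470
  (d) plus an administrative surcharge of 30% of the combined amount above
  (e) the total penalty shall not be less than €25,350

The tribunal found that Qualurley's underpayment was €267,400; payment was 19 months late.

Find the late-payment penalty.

Accrued rate: 4% × 19 = 76%, capped at 20% → 20%
Failure-to-pay penalty: 20% of €267,400 = €53,480
Penalty before surcharge: €53,480 + €2,470 = €55,950
Administrative surcharge: 30% of €55,950 = €16,785
Total penalty: €55,950 + €16,785 = €72,735
Minimum €25,350: €72,735 meets the minimum, no increase.

€72,735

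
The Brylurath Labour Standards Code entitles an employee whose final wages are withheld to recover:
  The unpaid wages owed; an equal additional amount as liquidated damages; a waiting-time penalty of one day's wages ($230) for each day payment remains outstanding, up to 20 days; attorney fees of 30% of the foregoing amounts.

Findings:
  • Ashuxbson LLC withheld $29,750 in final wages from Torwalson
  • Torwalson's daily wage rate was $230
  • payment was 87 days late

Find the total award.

Liquidated damages (equal amount): $29,750
Penalty days: min(87, 20) = 20
Waiting-time penalty: 20 × $230 = $4,600
Subtotal: $29,750 + $29,750 + $4,600 = $64,100
Attorney fees: 30% of $64,100 = $19,230
Total award: $64,100 + $19,230 = $83,330

$83,330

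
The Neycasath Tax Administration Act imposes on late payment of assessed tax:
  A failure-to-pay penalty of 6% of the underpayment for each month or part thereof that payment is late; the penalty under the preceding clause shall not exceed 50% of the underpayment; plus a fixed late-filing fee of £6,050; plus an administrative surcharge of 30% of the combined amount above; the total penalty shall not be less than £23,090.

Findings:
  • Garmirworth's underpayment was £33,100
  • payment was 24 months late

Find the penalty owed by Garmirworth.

Accrued rate: 6% × 24 = 144%, capped at 50% → 50%
Failure-to-pay penalty: 50% of £33,100 = £16,550
Penalty before surcharge: £16,550 + £6,050 = £22,600
Administrative surcharge: 30% of £22,600 = £6,780
Total penalty: £22,600 + £6,780 = £29,380
Minimum £23,090: £29,380 meets the minimum, no increase.

£29,380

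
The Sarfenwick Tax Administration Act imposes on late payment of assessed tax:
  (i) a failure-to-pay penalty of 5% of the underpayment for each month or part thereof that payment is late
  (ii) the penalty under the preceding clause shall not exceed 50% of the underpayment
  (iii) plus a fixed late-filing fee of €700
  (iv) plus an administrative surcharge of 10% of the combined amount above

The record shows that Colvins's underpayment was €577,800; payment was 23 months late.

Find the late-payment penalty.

€318,560

Accrued rate: 5% × 23 = 115%, capped at 50% → 50%
Failure-to-pay penalty: 50% of €577,800 = €288,900
Penalty before surcharge: €288,900 + €700 = €289,600
Administrative surcharge: 10% of €289,600 = €28,960
Total penalty: €289,600 + €28,960 = €318,560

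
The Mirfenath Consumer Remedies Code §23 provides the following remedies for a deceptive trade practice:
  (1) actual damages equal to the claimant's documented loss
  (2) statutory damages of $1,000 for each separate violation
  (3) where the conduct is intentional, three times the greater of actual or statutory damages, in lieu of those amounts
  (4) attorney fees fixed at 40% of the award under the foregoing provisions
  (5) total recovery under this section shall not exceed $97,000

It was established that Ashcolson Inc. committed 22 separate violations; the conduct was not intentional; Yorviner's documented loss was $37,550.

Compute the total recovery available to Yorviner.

Statutory damages: 22 × $1,000 = $22,000
Conduct not intentional: the in-lieu enhancement does not apply.
Actual plus statutory damages: $37,550 + $22,000 = $59,550
Attorney fees: 40% of $59,550 = $23,820
Total before cap: $59,550 + $23,820 = $83,370
Cap at $97,000: $83,370 is within the cap, no reduction.

$83,370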